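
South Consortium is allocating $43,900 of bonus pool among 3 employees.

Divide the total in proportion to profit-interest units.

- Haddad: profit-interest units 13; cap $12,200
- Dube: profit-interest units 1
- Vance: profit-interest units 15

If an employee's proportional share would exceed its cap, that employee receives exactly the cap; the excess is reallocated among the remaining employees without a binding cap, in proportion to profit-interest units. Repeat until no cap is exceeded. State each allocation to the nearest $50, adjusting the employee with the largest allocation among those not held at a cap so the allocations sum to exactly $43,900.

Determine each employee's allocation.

Haddad: $12,200; Dube: $2,000; Vance: $29,700

Sum of profit-interest units: 29.
Proportional shares (ignoring caps): Haddad 19,679.31; Dube 1,513.79; Vance 22,706.90.
Held at cap: Haddad ($12,200); balance $31,700 reallocated over remaining profit-interest units 16.
Remaining shares: Dube 1,981.25 → $2,000; Vance 29,718.75 → $29,700.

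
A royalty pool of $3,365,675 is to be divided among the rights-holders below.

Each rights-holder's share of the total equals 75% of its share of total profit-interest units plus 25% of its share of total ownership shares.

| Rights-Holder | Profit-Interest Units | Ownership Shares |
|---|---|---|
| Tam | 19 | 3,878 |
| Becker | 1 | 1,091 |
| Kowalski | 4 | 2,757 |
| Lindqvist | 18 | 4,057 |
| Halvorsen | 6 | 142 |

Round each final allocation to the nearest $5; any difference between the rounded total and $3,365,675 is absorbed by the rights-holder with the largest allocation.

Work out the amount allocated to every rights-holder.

Profit-interest units total 48; ownership shares total 11,925.
Blended shares (75% profit-interest units + 25% ownership shares): Tam 0.3782; Becker 0.0385; Kowalski 0.1203; Lindqvist 0.3663; Halvorsen 0.0967.
Pro-rata amounts: Tam 1,272,813.44; Becker 129,568.79; Kowalski 404,886.47; Lindqvist 1,232,854.87; Halvorsen 325,551.44.
At nearest $5: Tam $1,272,815; Becker $129,570; Kowalski $404,885; Lindqvist $1,232,855; Halvorsen $325,550. Sum = $3,365,675.
Rounded total matches; no reconciliation needed.

Tam: $1,272,815; Becker: $129,570; Kowalski: $404,885; Lindqvist: $1,232,855; Halvorsen: $325,550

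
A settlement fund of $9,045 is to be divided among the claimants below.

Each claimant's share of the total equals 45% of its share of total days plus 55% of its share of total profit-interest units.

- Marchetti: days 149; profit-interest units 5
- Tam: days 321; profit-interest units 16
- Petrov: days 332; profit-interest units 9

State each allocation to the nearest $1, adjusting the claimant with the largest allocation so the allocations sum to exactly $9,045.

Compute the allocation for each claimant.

Days total 802; profit-interest units total 30.
Composite weights (45% days + 55% profit-interest units): Marchetti 0.1753; Tam 0.4734; Petrov 0.3513.
Proportional shares: Marchetti 1,585.32; Tam 4,282.32; Petrov 3,177.37.
Rounded to nearest $1: Marchetti $1,585; Tam $4,282; Petrov $3,177. Sum = $9,044.
Difference $9,045 − $9,044 = +$1 applied to largest allocation (Tam): Tam becomes $4,283.

Marchetti: $1,585; Tam: $4,283; Petrov: $3,177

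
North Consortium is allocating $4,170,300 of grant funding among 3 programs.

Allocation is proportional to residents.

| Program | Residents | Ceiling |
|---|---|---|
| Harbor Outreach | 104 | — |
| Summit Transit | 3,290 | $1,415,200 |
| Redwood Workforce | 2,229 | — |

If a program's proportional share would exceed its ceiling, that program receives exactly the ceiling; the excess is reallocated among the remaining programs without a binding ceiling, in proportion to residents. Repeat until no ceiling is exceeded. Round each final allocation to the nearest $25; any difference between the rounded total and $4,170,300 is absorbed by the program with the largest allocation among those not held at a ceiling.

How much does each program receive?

Harbor Outreach: $122,825; Summit Transit: $1,415,200; Redwood Workforce: $2,632,275

Combined residents = 5,623.
Proportional shares (ignoring caps): Harbor Outreach 77,131.64; Summit Transit 2,440,029.70; Redwood Workforce 1,653,138.66.
Held at cap: Summit Transit ($1,415,200); residual $2,755,100 reallocated over remaining residents 2,333.
Shares after redistribution: Harbor Outreach 122,816.29 → $122,825; Redwood Workforce 2,632,283.71 → $2,632,275.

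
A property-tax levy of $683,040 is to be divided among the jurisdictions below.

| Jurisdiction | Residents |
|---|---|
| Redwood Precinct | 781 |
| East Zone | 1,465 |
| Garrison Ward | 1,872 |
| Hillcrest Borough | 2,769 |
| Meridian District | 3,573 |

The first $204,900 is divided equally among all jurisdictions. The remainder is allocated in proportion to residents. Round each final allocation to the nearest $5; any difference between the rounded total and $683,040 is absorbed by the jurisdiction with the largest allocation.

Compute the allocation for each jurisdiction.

First tranche $204,900 split equally: $40,980 each.
Remainder $478,140 by residents (total 10,460): Redwood Precinct 35,700.51 → $35,700; East Zone 66,967.03 → $66,965; Garrison Ward 85,571.52 → $85,570; Hillcrest Borough 126,574.54 → $126,575; Meridian District 163,326.41 → $163,325.
Rounding difference +$5 on remainder applied to Meridian District.
Totals: Redwood Precinct $40,980 + $35,700 = $76,680; East Zone $40,980 + $66,965 = $107,945; Garrison Ward $40,980 + $85,570 = $126,550; Hillcrest Borough $40,980 + $126,575 = $167,555; Meridian District $40,980 + $163,330 = $204,310.

Redwood Precinct: $76,680 · East Zone: $107,945 · Garrison Ward: $126,550 · Hillcrest Borough: $167,555 · Meridian District: $204,310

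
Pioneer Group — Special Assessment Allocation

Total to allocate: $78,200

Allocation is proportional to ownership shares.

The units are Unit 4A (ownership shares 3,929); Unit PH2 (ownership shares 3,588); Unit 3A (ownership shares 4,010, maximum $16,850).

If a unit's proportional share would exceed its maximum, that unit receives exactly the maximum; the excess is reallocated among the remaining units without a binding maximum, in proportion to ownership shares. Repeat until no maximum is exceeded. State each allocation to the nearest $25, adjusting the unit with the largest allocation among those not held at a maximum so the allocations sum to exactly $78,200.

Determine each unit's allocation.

Unit 4A: $32,075 · Unit PH2: $29,275 · Unit 3A: $16,850

Sum of ownership shares: 11,527.
Unconstrained shares: Unit 4A 26,654.62; Unit PH2 24,341.25; Unit 3A 27,204.13.
Cap binds for Unit 3A ($16,850); residual $61,350 reallocated over remaining ownership shares 7,517.
Redistributed shares: Unit 4A 32,066.54 → $32,075; Unit PH2 29,283.46 → $29,275.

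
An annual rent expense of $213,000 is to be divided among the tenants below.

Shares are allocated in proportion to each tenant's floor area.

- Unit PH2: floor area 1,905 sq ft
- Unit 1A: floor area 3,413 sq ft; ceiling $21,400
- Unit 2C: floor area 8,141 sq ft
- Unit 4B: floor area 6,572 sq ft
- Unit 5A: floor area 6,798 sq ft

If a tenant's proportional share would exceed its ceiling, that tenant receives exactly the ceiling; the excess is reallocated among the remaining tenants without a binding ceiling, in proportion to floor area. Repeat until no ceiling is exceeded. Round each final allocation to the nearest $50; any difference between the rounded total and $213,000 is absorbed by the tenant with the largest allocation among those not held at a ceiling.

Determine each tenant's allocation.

Total floor area = 26,829.
Proportional shares (ignoring caps): Unit PH2 15,124.12; Unit 1A 27,096.39; Unit 2C 64,632.79; Unit 4B 52,176.23; Unit 5A 53,970.48.
Cap binds for Unit 1A ($21,400); balance $191,600 reallocated over remaining floor area 23,416.
Remaining shares: Unit PH2 15,587.55 → $15,600; Unit 2C 66,613.24 → $66,600; Unit 4B 53,774.99 → $53,750; Unit 5A 55,624.22 → $55,600.
Rounding difference +$50 applied to Unit 2C → $66,650.

Unit PH2: $15,600; Unit 1A: $21,400; Unit 2C: $66,650; Unit 4B: $53,750; Unit 5A: $55,600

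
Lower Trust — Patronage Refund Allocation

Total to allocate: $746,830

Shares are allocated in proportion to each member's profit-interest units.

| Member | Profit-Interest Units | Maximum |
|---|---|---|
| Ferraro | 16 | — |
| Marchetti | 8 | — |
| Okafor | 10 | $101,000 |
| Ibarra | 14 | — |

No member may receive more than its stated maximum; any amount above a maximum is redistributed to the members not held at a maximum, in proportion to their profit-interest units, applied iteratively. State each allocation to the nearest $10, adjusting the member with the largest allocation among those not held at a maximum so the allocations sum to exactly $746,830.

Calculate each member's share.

Total profit-interest units = 48.
Proportional shares (ignoring caps): Ferraro 248,943.33; Marchetti 124,471.67; Okafor 155,589.58; Ibarra 217,825.42.
Held at cap: Okafor ($101,000); residual $645,830 reallocated over remaining profit-interest units 38.
Shares after redistribution: Ferraro 271,928.42 → $271,930; Marchetti 135,964.21 → $135,960; Ibarra 237,937.37 → $237,940.

Ferraro: $271,930; Marchetti: $135,960; Okafor: $101,000; Ibarra: $237,940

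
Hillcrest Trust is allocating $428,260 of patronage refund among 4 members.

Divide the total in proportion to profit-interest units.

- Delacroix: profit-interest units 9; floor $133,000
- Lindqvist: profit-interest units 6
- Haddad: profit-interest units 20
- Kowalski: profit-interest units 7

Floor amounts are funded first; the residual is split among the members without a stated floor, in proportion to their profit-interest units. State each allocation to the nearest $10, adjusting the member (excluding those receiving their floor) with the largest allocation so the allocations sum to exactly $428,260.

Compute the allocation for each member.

Delacroix: $133,000 · Lindqvist: $53,680 · Haddad: $178,950 · Kowalski: $62,630

Fund the minimums — Delacroix $133,000. Remaining pool $295,260.
Remaining pool split over remaining profit-interest units 33: Lindqvist 53,683.64 → $53,680; Haddad 178,945.45 → $178,950; Kowalski 62,630.91 → $62,630.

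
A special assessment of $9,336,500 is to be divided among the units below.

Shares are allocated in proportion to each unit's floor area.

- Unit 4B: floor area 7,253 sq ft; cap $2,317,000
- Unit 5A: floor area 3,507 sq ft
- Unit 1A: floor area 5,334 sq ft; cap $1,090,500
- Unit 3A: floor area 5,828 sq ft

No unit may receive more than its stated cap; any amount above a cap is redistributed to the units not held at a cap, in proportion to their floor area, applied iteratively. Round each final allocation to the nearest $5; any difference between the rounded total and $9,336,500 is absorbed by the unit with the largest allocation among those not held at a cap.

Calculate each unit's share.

Unit 4B: $2,317,000 | Unit 5A: $2,227,425 | Unit 1A: $1,090,500 | Unit 3A: $3,701,575

Total floor area = 21,922.
Pro-rata shares before constraints: Unit 4B 3,089,026.30; Unit 5A 1,493,618.53; Unit 1A 2,271,731.18; Unit 3A 2,482,123.99.
Held at cap: Unit 4B ($2,317,000), Unit 1A ($1,090,500); remaining pool $5,929,000 reallocated over remaining floor area 9,335.
Remaining shares: Unit 5A 2,227,424.00 → $2,227,425; Unit 3A 3,701,576.00 → $3,701,575.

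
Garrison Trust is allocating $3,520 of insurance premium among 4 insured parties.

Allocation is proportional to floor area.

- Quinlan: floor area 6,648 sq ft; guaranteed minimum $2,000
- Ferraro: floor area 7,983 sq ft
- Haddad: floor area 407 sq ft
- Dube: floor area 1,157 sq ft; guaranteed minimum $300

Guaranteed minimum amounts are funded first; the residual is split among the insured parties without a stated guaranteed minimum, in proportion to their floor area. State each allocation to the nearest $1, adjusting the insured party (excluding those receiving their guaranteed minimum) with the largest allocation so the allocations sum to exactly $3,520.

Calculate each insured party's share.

Quinlan: $2,000; Ferraro: $1,161; Haddad: $59; Dube: $300

Minimums first: Quinlan $2,000; Dube $300. Remaining pool $1,220.
Remaining pool split over remaining floor area 8,390: Ferraro 1,160.82 → $1,161; Haddad 59.18 → $59.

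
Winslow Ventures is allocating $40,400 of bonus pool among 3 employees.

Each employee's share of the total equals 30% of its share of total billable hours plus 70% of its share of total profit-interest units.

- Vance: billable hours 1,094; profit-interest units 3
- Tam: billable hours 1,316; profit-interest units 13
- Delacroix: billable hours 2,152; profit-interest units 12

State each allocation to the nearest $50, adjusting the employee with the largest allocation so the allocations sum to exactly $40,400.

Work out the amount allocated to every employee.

Vance: $5,950 · Tam: $16,650 · Delacroix: $17,800

Totals — billable hours 4,562, profit-interest units 28.
Blended shares (30% billable hours + 70% profit-interest units): Vance 0.1469; Tam 0.4115; Delacroix 0.4415.
Unrounded shares: Vance 5,936.46; Tam 16,626.26; Delacroix 17,837.28.
Rounded to nearest $50: Vance $5,950; Tam $16,650; Delacroix $17,850. Sum = $40,450.
Difference $40,400 − $40,450 = −$50 applied to largest allocation (Delacroix): Delacroix becomes $17,800.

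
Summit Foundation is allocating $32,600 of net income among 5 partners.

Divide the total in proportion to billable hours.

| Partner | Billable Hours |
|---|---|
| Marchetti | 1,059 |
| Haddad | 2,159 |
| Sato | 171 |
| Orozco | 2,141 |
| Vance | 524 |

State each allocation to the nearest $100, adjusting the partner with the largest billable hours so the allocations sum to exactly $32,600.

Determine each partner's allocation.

Marchetti: $5,700 · Haddad: $11,700 · Sato: $900 · Orozco: $11,500 · Vance: $2,800

Total billable hours = 6,054.
Raw shares: Marchetti 1,059/6,054 × $32,600 = 5,702.58; Haddad 2,159/6,054 × $32,600 = 11,625.93; Sato 171/6,054 × $32,600 = 920.81; Orozco 2,141/6,054 × $32,600 = 11,529.01; Vance 524/6,054 × $32,600 = 2,821.67.
Rounded to nearest $100: Marchetti $5,700; Haddad $11,600; Sato $900; Orozco $11,500; Vance $2,800. Sum = $32,500.
Difference $32,600 − $32,500 = +$100 applied to largest billable hours (Haddad): Haddad becomes $11,700.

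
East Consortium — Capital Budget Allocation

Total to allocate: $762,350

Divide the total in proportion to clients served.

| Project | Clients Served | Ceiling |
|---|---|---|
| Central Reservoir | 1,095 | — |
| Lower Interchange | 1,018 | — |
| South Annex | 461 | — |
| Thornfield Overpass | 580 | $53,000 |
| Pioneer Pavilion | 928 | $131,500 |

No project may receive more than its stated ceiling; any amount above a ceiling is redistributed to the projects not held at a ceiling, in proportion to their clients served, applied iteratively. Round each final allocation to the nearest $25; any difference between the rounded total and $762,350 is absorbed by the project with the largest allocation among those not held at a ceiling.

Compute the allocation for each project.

Central Reservoir: $245,825 · Lower Interchange: $228,525 · South Annex: $103,500 · Thornfield Overpass: $53,000 · Pioneer Pavilion: $131,500

Clients served total: 4,082.
Pro-rata shares before constraints: Central Reservoir 204,501.04; Lower Interchange 190,120.60; South Annex 86,095.87; Thornfield Overpass 108,320.19; Pioneer Pavilion 173,312.30.
Held at cap: Thornfield Overpass ($53,000), Pioneer Pavilion ($131,500); remaining pool $577,850 reallocated over remaining clients served 2,574.
Redistributed shares: Central Reservoir 245,821.97 → $245,825; Lower Interchange 228,535.86 → $228,525; South Annex 103,492.17 → $103,500.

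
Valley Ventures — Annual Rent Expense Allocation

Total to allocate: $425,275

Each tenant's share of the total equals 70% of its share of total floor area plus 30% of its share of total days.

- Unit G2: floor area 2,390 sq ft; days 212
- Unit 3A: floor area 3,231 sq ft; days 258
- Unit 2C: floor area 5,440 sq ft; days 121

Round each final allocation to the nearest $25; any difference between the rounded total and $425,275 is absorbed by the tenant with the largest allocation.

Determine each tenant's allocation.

Unit G2: $110,100; Unit 3A: $142,650; Unit 2C: $172,525

Floor area total 11,061; days total 591.
Blended shares (70% floor area + 30% days): Unit G2 0.2589; Unit 3A 0.3354; Unit 2C 0.4057.
Pro-rata amounts: Unit G2 110,089.39; Unit 3A 142,654.10; Unit 2C 172,531.51.
At nearest $25: Unit G2 $110,100; Unit 3A $142,650; Unit 2C $172,525. Sum = $425,275.
No rounding difference to absorb.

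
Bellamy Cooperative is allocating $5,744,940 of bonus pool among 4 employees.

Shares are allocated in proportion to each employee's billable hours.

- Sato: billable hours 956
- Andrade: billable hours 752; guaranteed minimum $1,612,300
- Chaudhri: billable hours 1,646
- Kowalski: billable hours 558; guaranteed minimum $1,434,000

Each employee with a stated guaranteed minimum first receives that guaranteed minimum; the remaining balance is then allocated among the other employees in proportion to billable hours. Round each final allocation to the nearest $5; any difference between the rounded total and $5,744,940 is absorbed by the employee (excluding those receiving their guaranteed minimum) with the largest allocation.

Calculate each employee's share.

Minimums first: Andrade $1,612,300; Kowalski $1,434,000. Balance $2,698,640.
Balance split over remaining billable hours 2,602: Sato 991,506.47 → $991,505; Chaudhri 1,707,133.53 → $1,707,135.

Sato: $991,505 | Andrade: $1,612,300 | Chaudhri: $1,707,135 | Kowalski: $1,434,000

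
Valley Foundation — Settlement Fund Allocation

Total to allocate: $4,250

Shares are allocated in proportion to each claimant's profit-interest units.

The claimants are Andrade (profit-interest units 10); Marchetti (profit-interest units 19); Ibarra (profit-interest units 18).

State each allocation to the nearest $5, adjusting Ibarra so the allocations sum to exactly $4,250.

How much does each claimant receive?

Total profit-interest units = 47.
Raw shares: Andrade 10/47 × $4,250 = 904.26; Marchetti 19/47 × $4,250 = 1,718.09; Ibarra 18/47 × $4,250 = 1,627.66.
At nearest $5: Andrade $905; Marchetti $1,720; Ibarra $1,630. Sum = $4,255.
Difference $4,250 − $4,255 = −$5 applied to Ibarra: Ibarra becomes $1,625.

Andrade: $905; Marchetti: $1,720; Ibarra: $1,625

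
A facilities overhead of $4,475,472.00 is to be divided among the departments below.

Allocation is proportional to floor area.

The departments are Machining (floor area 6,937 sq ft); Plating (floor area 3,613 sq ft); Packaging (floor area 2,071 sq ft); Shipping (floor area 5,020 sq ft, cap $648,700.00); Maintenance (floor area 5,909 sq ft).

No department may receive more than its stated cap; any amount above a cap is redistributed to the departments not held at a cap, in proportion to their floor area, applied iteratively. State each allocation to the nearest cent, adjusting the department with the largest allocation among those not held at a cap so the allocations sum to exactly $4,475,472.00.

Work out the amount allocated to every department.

Sum of floor area: 23,550.
Unconstrained shares: Machining 1,318,316.3169; Plating 686,619.1225; Packaging 393,575.4782; Shipping 954,007.1949; Maintenance 1,122,953.8874.
Cap binds for Shipping ($648,700.00); residual $3,826,772.00 reallocated over remaining floor area 18,530.
Remaining shares: Machining 1,432,612.9176 → $1,432,612.92; Plating 746,148.2588 → $746,148.26; Packaging 427,698.0471 → $427,698.05; Maintenance 1,220,312.7765 → $1,220,312.78.
Rounding difference −$0.01 applied to Machining → $1,432,612.91.

Machining: $1,432,612.91 | Plating: $746,148.26 | Packaging: $427,698.05 | Shipping: $648,700.00 | Maintenance: $1,220,312.78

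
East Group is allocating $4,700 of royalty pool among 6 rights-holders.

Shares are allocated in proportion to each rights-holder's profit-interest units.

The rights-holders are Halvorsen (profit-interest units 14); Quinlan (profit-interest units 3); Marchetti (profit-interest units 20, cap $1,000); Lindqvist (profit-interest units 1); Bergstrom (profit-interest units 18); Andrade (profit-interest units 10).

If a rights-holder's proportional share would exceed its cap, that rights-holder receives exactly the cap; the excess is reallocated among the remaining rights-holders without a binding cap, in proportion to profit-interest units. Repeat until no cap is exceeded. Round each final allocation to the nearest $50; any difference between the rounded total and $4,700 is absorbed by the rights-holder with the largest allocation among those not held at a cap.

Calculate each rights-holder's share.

Total profit-interest units = 66.
Unconstrained shares: Halvorsen 996.97; Quinlan 213.64; Marchetti 1,424.24; Lindqvist 71.21; Bergstrom 1,281.82; Andrade 712.12.
Capped: Marchetti ($1,000); residual $3,700 reallocated over remaining profit-interest units 46.
Shares after redistribution: Halvorsen 1,126.09 → $1,150; Quinlan 241.30 → $250; Lindqvist 80.43 → $100; Bergstrom 1,447.83 → $1,450; Andrade 804.35 → $800.
Rounding difference −$50 applied to Bergstrom → $1,400.

Halvorsen: $1,150; Quinlan: $250; Marchetti: $1,000; Lindqvist: $100; Bergstrom: $1,400; Andrade: $800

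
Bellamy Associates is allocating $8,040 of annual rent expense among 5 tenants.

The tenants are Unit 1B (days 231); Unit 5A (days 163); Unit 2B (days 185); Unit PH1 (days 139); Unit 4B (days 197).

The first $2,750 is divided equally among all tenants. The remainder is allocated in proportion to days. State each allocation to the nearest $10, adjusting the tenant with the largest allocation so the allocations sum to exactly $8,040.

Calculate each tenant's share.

Equal tier: $2,750 ÷ 5 = $550 apiece.
Remainder $5,290 by days (total 915): Unit 1B 1,335.51 → $1,340; Unit 5A 942.37 → $940; Unit 2B 1,069.56 → $1,070; Unit PH1 803.62 → $800; Unit 4B 1,138.94 → $1,140.
Totals: Unit 1B $550 + $1,340 = $1,890; Unit 5A $550 + $940 = $1,490; Unit 2B $550 + $1,070 = $1,620; Unit PH1 $550 + $800 = $1,350; Unit 4B $550 + $1,140 = $1,690.

Unit 1B: $1,890; Unit 5A: $1,490; Unit 2B: $1,620; Unit PH1: $1,350; Unit 4B: $1,690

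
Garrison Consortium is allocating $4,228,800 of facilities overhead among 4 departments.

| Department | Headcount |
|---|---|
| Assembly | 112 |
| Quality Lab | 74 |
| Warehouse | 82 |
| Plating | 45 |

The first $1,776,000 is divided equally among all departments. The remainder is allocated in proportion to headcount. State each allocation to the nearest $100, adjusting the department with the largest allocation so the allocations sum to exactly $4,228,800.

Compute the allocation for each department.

First tranche $1,776,000 split equally: $444,000 each.
Remainder $2,452,800 by headcount (total 313): Assembly 877,679.23 → $877,700; Quality Lab 579,895.21 → $579,900; Warehouse 642,586.58 → $642,600; Plating 352,638.98 → $352,600.
Totals: Assembly $444,000 + $877,700 = $1,321,700; Quality Lab $444,000 + $579,900 = $1,023,900; Warehouse $444,000 + $642,600 = $1,086,600; Plating $444,000 + $352,600 = $796,600.

Assembly: $1,321,700 | Quality Lab: $1,023,900 | Warehouse: $1,086,600 | Plating: $796,600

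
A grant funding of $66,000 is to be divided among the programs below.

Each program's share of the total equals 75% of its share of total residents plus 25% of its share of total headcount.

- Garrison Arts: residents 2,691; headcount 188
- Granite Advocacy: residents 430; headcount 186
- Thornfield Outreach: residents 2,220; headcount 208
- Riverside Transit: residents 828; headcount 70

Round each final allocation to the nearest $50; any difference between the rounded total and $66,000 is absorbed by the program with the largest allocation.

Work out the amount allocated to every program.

Residents total 6,169; headcount total 652.
Composite weights (75% residents + 25% headcount): Garrison Arts 0.3992; Granite Advocacy 0.1236; Thornfield Outreach 0.3497; Riverside Transit 0.1275.
Unrounded shares: Garrison Arts 26,350.23; Granite Advocacy 8,157.37; Thornfield Outreach 23,077.06; Riverside Transit 8,415.34.
Rounded to nearest $50: Garrison Arts $26,350; Granite Advocacy $8,150; Thornfield Outreach $23,100; Riverside Transit $8,400. Sum = $66,000.
Sum already equals the total — no adjustment.

Garrison Arts: $26,350 | Granite Advocacy: $8,150 | Thornfield Outreach: $23,100 | Riverside Transit: $8,400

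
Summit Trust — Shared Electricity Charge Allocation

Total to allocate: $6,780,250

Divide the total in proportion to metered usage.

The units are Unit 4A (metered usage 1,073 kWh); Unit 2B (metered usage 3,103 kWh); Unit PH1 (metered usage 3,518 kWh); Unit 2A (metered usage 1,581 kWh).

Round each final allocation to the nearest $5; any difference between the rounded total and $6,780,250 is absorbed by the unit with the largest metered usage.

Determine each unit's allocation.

Unit 4A: $784,390 · Unit 2B: $2,268,370 · Unit PH1: $2,571,740 · Unit 2A: $1,155,750

Total metered usage = 9,275.
Pro-rata amounts: Unit 4A 1,073/9,275 × $6,780,250 = 784,389.03; Unit 2B 3,103/9,275 × $6,780,250 = 2,268,368.27; Unit PH1 3,518/9,275 × $6,780,250 = 2,571,743.34; Unit 2A 1,581/9,275 × $6,780,250 = 1,155,749.35.
At nearest $5: Unit 4A $784,390; Unit 2B $2,268,370; Unit PH1 $2,571,745; Unit 2A $1,155,750. Sum = $6,780,255.
Difference $6,780,250 − $6,780,255 = −$5 applied to largest metered usage (Unit PH1): Unit PH1 becomes $2,571,740.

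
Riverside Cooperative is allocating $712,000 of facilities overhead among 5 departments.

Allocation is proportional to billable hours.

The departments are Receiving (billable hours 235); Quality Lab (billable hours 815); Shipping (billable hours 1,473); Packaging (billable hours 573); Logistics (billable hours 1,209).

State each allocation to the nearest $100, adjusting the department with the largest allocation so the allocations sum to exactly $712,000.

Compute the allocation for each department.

Receiving: $38,900 · Quality Lab: $134,800 · Shipping: $243,500 · Packaging: $94,800 · Logistics: $200,000

Combined billable hours = 4,305.
Raw shares: Receiving 235/4,305 × $712,000 = 38,866.43; Quality Lab 815/4,305 × $712,000 = 134,792.10; Shipping 1,473/4,305 × $712,000 = 243,618.12; Packaging 573/4,305 × $712,000 = 94,767.94; Logistics 1,209/4,305 × $712,000 = 199,955.40.
At nearest $100: Receiving $38,900; Quality Lab $134,800; Shipping $243,600; Packaging $94,800; Logistics $200,000. Sum = $712,100.
Difference $712,000 − $712,100 = −$100 applied to largest allocation (Shipping): Shipping becomes $243,500.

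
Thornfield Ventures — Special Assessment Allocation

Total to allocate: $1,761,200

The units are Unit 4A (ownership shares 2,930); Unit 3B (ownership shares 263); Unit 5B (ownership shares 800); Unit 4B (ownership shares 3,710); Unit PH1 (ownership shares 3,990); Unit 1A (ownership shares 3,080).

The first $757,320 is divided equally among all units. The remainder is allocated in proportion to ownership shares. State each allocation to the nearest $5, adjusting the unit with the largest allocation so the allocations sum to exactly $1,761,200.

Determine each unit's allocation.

Equal tier: $757,320 ÷ 6 = $126,220 apiece.
Remainder $1,003,880 by ownership shares (total 14,773): Unit 4A 199,104.34 → $199,105; Unit 3B 17,871.82 → $17,870; Unit 5B 54,362.96 → $54,365; Unit 4B 252,108.22 → $252,110; Unit PH1 271,135.26 → $271,135; Unit 1A 209,297.39 → $209,295.
Totals: Unit 4A $126,220 + $199,105 = $325,325; Unit 3B $126,220 + $17,870 = $144,090; Unit 5B $126,220 + $54,365 = $180,585; Unit 4B $126,220 + $252,110 = $378,330; Unit PH1 $126,220 + $271,135 = $397,355; Unit 1A $126,220 + $209,295 = $335,515.

Unit 4A: $325,325 | Unit 3B: $144,090 | Unit 5B: $180,585 | Unit 4B: $378,330 | Unit PH1: $397,355 | Unit 1A: $335,515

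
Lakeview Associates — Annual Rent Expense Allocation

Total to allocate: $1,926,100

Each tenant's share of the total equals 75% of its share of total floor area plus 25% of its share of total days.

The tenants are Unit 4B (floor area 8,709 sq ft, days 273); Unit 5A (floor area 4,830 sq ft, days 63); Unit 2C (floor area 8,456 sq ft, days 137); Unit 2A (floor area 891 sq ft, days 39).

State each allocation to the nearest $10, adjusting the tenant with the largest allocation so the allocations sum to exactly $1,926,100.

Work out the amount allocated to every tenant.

Totals — floor area 22,886, days 512.
Combined weights (75% floor area + 25% days): Unit 4B 0.4187; Unit 5A 0.1890; Unit 2C 0.3440; Unit 2A 0.0482.
Pro-rata amounts: Unit 4B 806,466.78; Unit 5A 364,122.00; Unit 2C 662,592.22; Unit 2A 92,919.00.
After rounding ($10): Unit 4B $806,470; Unit 5A $364,120; Unit 2C $662,590; Unit 2A $92,920. Sum = $1,926,100.
No rounding difference to absorb.

Unit 4B: $806,470 · Unit 5A: $364,120 · Unit 2C: $662,590 · Unit 2A: $92,920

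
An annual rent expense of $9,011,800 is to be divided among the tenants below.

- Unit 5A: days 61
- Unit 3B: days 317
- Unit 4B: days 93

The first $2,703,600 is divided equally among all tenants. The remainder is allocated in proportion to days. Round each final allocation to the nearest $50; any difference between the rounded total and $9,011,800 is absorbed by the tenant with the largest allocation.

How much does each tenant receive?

First tranche $2,703,600 split equally: $901,200 each.
Remainder $6,308,200 by days (total 471): Unit 5A 816,985.56 → $817,000; Unit 3B 4,245,646.28 → $4,245,650; Unit 4B 1,245,568.15 → $1,245,550.
Totals: Unit 5A $901,200 + $817,000 = $1,718,200; Unit 3B $901,200 + $4,245,650 = $5,146,850; Unit 4B $901,200 + $1,245,550 = $2,146,750.

Unit 5A: $1,718,200; Unit 3B: $5,146,850; Unit 4B: $2,146,750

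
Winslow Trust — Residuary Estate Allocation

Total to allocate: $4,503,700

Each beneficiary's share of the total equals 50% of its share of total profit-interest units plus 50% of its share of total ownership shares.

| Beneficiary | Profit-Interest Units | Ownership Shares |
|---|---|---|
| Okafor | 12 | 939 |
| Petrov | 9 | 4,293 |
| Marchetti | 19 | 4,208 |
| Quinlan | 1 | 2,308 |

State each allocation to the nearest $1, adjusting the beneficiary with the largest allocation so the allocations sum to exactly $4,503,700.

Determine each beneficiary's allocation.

Totals — profit-interest units 41, ownership shares 11,748.
Blended shares (50% profit-interest units + 50% ownership shares): Okafor 0.1863; Petrov 0.2925; Marchetti 0.4108; Quinlan 0.1104.
Proportional shares: Okafor 839,065.04; Petrov 1,317,188.35; Marchetti 1,850,127.31; Quinlan 497,319.31.
Rounded to nearest $1: Okafor $839,065; Petrov $1,317,188; Marchetti $1,850,127; Quinlan $497,319. Sum = $4,503,699.
Difference $4,503,700 − $4,503,699 = +$1 applied to largest allocation (Marchetti): Marchetti becomes $1,850,128.

Okafor: $839,065 · Petrov: $1,317,188 · Marchetti: $1,850,128 · Quinlan: $497,319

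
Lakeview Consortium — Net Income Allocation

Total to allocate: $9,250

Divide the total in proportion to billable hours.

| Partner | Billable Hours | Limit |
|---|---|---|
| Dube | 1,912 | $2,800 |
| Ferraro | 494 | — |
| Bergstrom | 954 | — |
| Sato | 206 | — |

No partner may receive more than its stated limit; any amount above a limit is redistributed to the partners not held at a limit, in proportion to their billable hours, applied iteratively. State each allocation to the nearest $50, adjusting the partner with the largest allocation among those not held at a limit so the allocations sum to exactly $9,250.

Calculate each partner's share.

Sum of billable hours: 3,566.
Pro-rata shares before constraints: Dube 4,959.62; Ferraro 1,281.41; Bergstrom 2,474.62; Sato 534.35.
Held at cap: Dube ($2,800); residual $6,450 reallocated over remaining billable hours 1,654.
Remaining shares: Ferraro 1,926.42 → $1,950; Bergstrom 3,720.25 → $3,700; Sato 803.33 → $800.

Dube: $2,800 | Ferraro: $1,950 | Bergstrom: $3,700 | Sato: $800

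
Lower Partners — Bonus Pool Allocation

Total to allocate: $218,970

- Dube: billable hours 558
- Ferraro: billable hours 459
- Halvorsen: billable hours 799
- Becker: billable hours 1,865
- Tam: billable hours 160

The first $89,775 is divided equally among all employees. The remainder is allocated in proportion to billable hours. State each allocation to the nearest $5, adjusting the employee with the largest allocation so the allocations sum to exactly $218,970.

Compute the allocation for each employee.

Equal tier: $89,775 ÷ 5 = $17,955 apiece.
Remainder $129,195 by billable hours (total 3,841): Dube 18,768.76 → $18,770; Ferraro 15,438.82 → $15,440; Halvorsen 26,874.98 → $26,875; Becker 62,730.71 → $62,730; Tam 5,381.72 → $5,380.
Totals: Dube $17,955 + $18,770 = $36,725; Ferraro $17,955 + $15,440 = $33,395; Halvorsen $17,955 + $26,875 = $44,830; Becker $17,955 + $62,730 = $80,685; Tam $17,955 + $5,380 = $23,335.

Dube: $36,725 · Ferraro: $33,395 · Halvorsen: $44,830 · Becker: $80,685 · Tam: $23,335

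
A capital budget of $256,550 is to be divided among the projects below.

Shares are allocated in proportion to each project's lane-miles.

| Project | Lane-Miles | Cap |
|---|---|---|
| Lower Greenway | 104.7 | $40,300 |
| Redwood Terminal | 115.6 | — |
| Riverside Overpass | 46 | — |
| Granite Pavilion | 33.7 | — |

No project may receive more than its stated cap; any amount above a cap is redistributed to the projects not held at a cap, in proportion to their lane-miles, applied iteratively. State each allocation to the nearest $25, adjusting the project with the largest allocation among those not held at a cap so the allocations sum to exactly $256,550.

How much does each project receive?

Combined lane-miles = 300.
Proportional shares (ignoring caps): Lower Greenway 89,535.95; Redwood Terminal 98,857.27; Riverside Overpass 39,337.67; Granite Pavilion 28,819.12.
Held at cap: Lower Greenway ($40,300); remaining pool $216,250 reallocated over remaining lane-miles 195.3.
Remaining shares: Redwood Terminal 128,000.51 → $128,000; Riverside Overpass 50,934.46 → $50,925; Granite Pavilion 37,315.03 → $37,325.

Lower Greenway: $40,300 | Redwood Terminal: $128,000 | Riverside Overpass: $50,925 | Granite Pavilion: $37,325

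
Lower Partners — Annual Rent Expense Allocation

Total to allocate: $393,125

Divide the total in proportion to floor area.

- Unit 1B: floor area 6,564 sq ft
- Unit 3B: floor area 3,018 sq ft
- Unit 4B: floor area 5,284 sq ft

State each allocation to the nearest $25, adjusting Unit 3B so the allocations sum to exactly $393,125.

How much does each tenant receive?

Floor area total: 14,866.
Pro-rata amounts: Unit 1B 6,564/14,866 × $393,125 = 173,582.17; Unit 3B 3,018/14,866 × $393,125 = 79,809.72; Unit 4B 5,284/14,866 × $393,125 = 139,733.12.
At nearest $25: Unit 1B $173,575; Unit 3B $79,800; Unit 4B $139,725. Sum = $393,100.
Difference $393,125 − $393,100 = +$25 applied to Unit 3B: Unit 3B becomes $79,825.

Unit 1B: $173,575; Unit 3B: $79,825; Unit 4B: $139,725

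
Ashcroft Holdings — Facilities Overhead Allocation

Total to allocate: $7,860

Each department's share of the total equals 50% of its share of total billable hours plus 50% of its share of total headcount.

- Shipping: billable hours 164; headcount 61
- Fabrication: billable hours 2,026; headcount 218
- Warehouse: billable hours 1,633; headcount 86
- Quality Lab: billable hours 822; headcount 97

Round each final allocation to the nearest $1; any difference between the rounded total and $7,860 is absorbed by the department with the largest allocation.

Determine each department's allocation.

Totals — billable hours 4,645, headcount 462.
Composite weights (50% billable hours + 50% headcount): Shipping 0.0837; Fabrication 0.4540; Warehouse 0.2689; Quality Lab 0.1935.
Proportional shares: Shipping 657.65; Fabrication 3,568.56; Warehouse 2,113.19; Quality Lab 1,520.60.
After rounding ($1): Shipping $658; Fabrication $3,569; Warehouse $2,113; Quality Lab $1,521. Sum = $7,861.
Difference $7,860 − $7,861 = −$1 applied to largest allocation (Fabrication): Fabrication becomes $3,568.

Shipping: $658 | Fabrication: $3,568 | Warehouse: $2,113 | Quality Lab: $1,521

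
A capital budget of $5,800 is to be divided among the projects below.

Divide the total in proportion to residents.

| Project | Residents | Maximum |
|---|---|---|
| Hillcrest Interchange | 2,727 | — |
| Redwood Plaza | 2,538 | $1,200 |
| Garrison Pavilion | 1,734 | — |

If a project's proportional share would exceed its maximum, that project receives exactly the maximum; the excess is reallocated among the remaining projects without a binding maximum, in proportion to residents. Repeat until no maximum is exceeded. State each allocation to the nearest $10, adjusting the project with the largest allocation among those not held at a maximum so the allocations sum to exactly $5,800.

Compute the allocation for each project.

Hillcrest Interchange: $2,810; Redwood Plaza: $1,200; Garrison Pavilion: $1,790

Combined residents = 6,999.
Pro-rata shares before constraints: Hillcrest Interchange 2,259.84; Redwood Plaza 2,103.21; Garrison Pavilion 1,436.95.
Held at cap: Redwood Plaza ($1,200); residual $4,600 reallocated over remaining residents 4,461.
Remaining shares: Hillcrest Interchange 2,811.97 → $2,810; Garrison Pavilion 1,788.03 → $1,790.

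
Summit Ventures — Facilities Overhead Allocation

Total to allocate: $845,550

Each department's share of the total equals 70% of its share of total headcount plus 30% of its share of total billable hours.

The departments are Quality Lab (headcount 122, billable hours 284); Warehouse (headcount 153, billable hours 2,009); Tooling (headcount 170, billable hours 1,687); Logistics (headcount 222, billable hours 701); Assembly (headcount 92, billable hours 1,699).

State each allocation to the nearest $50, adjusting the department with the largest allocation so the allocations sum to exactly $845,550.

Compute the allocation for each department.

Headcount total 759; billable hours total 6,380.
Composite weights (70% headcount + 30% billable hours): Quality Lab 0.1259; Warehouse 0.2356; Tooling 0.2361; Logistics 0.2377; Assembly 0.1647.
Unrounded shares: Quality Lab 106,429.97; Warehouse 199,189.43; Tooling 199,643.88; Logistics 200,991.86; Assembly 139,294.86.
At nearest $50: Quality Lab $106,450; Warehouse $199,200; Tooling $199,650; Logistics $201,000; Assembly $139,300. Sum = $845,600.
Difference $845,550 − $845,600 = −$50 applied to largest allocation (Logistics): Logistics becomes $200,950.

Quality Lab: $106,450; Warehouse: $199,200; Tooling: $199,650; Logistics: $200,950; Assembly: $139,300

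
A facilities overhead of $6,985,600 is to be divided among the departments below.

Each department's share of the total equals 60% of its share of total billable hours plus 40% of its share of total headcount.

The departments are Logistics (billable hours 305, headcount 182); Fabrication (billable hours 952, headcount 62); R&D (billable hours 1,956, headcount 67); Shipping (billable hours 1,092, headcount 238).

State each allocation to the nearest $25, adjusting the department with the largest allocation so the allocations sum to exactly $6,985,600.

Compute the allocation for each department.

Logistics: $1,223,275 | Fabrication: $1,242,425 | R&D: $2,245,375 | Shipping: $2,274,525

Totals — billable hours 4,305, headcount 549.
Combined weights (60% billable hours + 40% headcount): Logistics 0.1751; Fabrication 0.1779; R&D 0.3214; Shipping 0.3256.
Pro-rata amounts: Logistics 1,223,272.49; Fabrication 1,242,430.66; R&D 2,245,376.31; Shipping 2,274,520.55.
At nearest $25: Logistics $1,223,275; Fabrication $1,242,425; R&D $2,245,375; Shipping $2,274,525. Sum = $6,985,600.
Rounded total matches; no reconciliation needed.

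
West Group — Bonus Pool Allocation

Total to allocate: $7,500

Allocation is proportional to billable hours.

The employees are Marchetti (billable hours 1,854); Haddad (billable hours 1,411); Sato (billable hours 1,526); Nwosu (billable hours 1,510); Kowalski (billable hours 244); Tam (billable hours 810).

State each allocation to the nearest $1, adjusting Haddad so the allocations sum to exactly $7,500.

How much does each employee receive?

Marchetti: $1,891; Haddad: $1,438; Sato: $1,556; Nwosu: $1,540; Kowalski: $249; Tam: $826

Combined billable hours = 7,355.
Proportional shares: Marchetti 1,854/7,355 × $7,500 = 1,890.55; Haddad 1,411/7,355 × $7,500 = 1,438.82; Sato 1,526/7,355 × $7,500 = 1,556.08; Nwosu 1,510/7,355 × $7,500 = 1,539.77; Kowalski 244/7,355 × $7,500 = 248.81; Tam 810/7,355 × $7,500 = 825.97.
Rounded to nearest $1: Marchetti $1,891; Haddad $1,439; Sato $1,556; Nwosu $1,540; Kowalski $249; Tam $826. Sum = $7,501.
Difference $7,500 − $7,501 = −$1 applied to Haddad: Haddad becomes $1,438.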